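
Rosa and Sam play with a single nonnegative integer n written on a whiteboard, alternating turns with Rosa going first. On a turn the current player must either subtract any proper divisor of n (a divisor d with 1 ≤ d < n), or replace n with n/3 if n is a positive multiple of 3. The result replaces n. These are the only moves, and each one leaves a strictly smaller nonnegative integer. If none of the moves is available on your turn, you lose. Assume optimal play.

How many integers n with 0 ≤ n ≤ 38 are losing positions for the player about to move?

15

Label each position W (a win for the player to move) or L (a loss). A position with no legal move is L; any other position is W exactly when some move reaches an L, and L when every move reaches a W.
n=0: no move → L
n=1: no move → L
n=2: →1(L), so W
n=3: →1(L), so W
n=4: →2(W), 3(W) — all W, so L
n=5: →4(L), so W
n=6: →4(L), so W
n=7: →6(W) only, which is W, so L
n=8: →4(L), so W
n=9: →3(W), 6(W), 8(W) — all W, so L
n=10: →9(L), so W
n=11: →10(W) only, which is W, so L
n=12: →4(L), so W
n=13: →12(W) only, which is W, so L
n=14: →7(L), so W
n=15: →5(W), 10(W), 12(W), 14(W) — all W, so L
n=16: →15(L), so W
n=17: →16(W) only, which is W, so L
n=18: →9(L), so W
n=19: →18(W) only, which is W, so L
n=20: →15(L), so W
n=21: →7(L), so W
n=22: →11(L), so W
n=23: →22(W) only, which is W, so L
n=24: →23(L), so W
n=25: →20(W), 24(W) — all W, so L
n=26: →13(L), so W
n=27: →9(L), so W
n=28: →14(W), 21(W), 24(W), 26(W), 27(W) — all W, so L
n=29: →28(L), so W
n=30: →15(L), so W
n=31: →30(W) only, which is W, so L
n=32: →28(L), so W
n=33: →11(L), so W
n=34: →17(L), so W
n=35: →28(L), so W
n=36: →12(W), 18(W), 24(W), 27(W), 30(W), 32(W), 33(W), 34(W), 35(W) — all W, so L
n=37: →36(L), so W
n=38: →19(L), so W
L entries with 0 ≤ n ≤ 38: n = 0, 1, 4, 7, 9, 11, 13, 15, 17, 19, 23, 25, 28, 31, 36; that makes 15.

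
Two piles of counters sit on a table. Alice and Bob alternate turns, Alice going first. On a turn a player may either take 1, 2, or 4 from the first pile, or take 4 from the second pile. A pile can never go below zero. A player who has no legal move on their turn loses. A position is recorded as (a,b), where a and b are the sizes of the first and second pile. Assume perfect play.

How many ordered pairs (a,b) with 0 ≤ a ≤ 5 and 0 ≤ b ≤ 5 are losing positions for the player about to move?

12

Work bottom-up. With no move the player to move loses. Otherwise the position is W if at least one move leads to an L position for the opponent, and L if every move leads to a W.
Every move lowers a or b (never raises either), so fill the grid row by row in increasing a, and left to right within a row: each cell's successors are then already labelled.
      b=0  b=1  b=2  b=3  b=4  b=5
a=0:    L    L    L    L    W    W
a=1:    W    W    W    W    L    L
a=2:    W    W    W    W    W    W
a=3:    L    L    L    L    W    W
a=4:    W    W    W    W    L    L
a=5:    W    W    W    W    W    W
Cells with no legal move (terminal, hence L): (0,0), (0,1), (0,2), (0,3).
The remaining L cells, each justified by listing all of its moves:
(1,4): only reaches (0,4)(W), (1,0)(W), all W → L
(1,5): only reaches (0,5)(W), (1,1)(W), all W → L
(3,0): only reaches (2,0)(W), (1,0)(W), all W → L
(3,1): only reaches (2,1)(W), (1,1)(W), all W → L
(3,2): only reaches (2,2)(W), (1,2)(W), all W → L
(3,3): only reaches (2,3)(W), (1,3)(W), all W → L
(4,4): only reaches (3,4)(W), (2,4)(W), (0,4)(W), (4,0)(W), all W → L
(4,5): only reaches (3,5)(W), (2,5)(W), (0,5)(W), (4,1)(W), all W → L
Every other cell has at least one move into one of the L cells above, so it is W.
L cells per row: a=0: 4, a=1: 2, a=2: 0, a=3: 4, a=4: 2, a=5: 0; total 12.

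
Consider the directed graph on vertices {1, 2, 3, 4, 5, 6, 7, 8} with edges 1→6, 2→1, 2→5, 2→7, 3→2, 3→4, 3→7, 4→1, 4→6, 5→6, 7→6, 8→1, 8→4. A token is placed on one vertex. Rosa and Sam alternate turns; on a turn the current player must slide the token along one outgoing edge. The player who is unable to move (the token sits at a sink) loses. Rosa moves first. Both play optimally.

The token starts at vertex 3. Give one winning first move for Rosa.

Move to 2.

Classify positions by backward induction: terminal positions (no move available) are L. From any other position, the mover wins iff some move reaches an L.
Every edge goes from a vertex to one that appears earlier in the order 6, 1, 5, 4, 8, 7, 2, 3, so processing vertices in that order labels each vertex after all of its successors.
6: no outgoing edge → L
1: reaches L-position 6 → W
5: reaches L-position 6 → W
4: reaches L-position 6 → W
8: only reaches 4(W), 1(W), all W → L
7: reaches L-position 6 → W
2: only reaches 7(W), 5(W), 1(W), all W → L
3: reaches L-position 2 → W
From 3, the L positions reachable in one move are: 2.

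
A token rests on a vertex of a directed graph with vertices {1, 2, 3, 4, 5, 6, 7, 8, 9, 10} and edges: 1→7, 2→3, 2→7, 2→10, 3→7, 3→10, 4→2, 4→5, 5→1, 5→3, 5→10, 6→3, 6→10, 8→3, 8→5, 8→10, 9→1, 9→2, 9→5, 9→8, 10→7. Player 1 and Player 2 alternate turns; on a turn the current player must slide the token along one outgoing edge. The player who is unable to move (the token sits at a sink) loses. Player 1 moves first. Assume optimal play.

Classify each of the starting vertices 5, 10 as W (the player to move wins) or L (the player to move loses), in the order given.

Compute win/loss labels from the base case upward. A position with no move is L. Any other position is W if it can reach an L in one move, else L.
Every edge goes from a vertex to one that appears earlier in the order 7, 10, 3, 1, 5, 2, 8, 4, 9, 6, so processing vertices in that order labels each vertex after all of its successors.
7: no outgoing edge → L
10: reaches L-position 7 → W
3: reaches L-position 7 → W
1: reaches L-position 7 → W
5: only reaches 1(W), 3(W), 10(W), all W → L
2: reaches L-position 7 → W
8: reaches L-position 5 → W
4: reaches L-position 5 → W
9: reaches L-position 5 → W
6: only reaches 3(W), 10(W), all W → L

5: L, 10: W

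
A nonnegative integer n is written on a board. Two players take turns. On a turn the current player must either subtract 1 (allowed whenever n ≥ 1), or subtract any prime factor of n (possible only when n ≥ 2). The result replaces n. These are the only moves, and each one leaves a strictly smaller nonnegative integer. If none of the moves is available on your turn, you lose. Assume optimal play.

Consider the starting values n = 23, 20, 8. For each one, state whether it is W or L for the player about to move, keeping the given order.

23: W, 20: L, 8: L

Compute win/loss labels from the base case upward. A position with no move is L. Any other position is W if it can reach an L in one move, else L.
n=0: no move → L
n=1: W (go to 0, an L position)
n=2: W (go to 0, an L position)
n=3: W (go to 0, an L position)
n=4: L (options 2(W), 3(W) are all W)
n=5: W (go to 0, an L position)
n=6: W (go to 4, an L position)
n=7: W (go to 0, an L position)
n=8: L (options 6(W), 7(W) are all W)
n=9: W (go to 8, an L position)
n=10: W (go to 8, an L position)
n=11: W (go to 0, an L position)
n=12: L (options 9(W), 10(W), 11(W) are all W)
n=13: W (go to 0, an L position)
n=14: W (go to 12, an L position)
n=15: W (go to 12, an L position)
n=16: L (options 14(W), 15(W) are all W)
n=17: W (go to 0, an L position)
n=18: W (go to 16, an L position)
n=19: W (go to 0, an L position)
n=20: L (options 15(W), 18(W), 19(W) are all W)
n=21: W (go to 20, an L position)
n=22: W (go to 20, an L position)
n=23: W (go to 0, an L position)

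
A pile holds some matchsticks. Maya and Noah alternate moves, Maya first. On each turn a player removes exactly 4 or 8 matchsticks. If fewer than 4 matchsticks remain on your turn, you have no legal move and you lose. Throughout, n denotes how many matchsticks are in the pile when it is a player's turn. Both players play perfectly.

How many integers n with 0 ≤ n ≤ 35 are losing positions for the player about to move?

Label each position W (a win for the player to move) or L (a loss). A position with no legal move is L; any other position is W exactly when some move reaches an L, and L when every move reaches a W.
n=0: no move → L
n=1: no move → L
n=2: no move → L
n=3: no move → L
n=4: can move to 0, which is L ⇒ W
n=5: can move to 1, which is L ⇒ W
n=6: can move to 2, which is L ⇒ W
n=7: can move to 3, which is L ⇒ W
n=8: can move to 0, which is L ⇒ W
n=9: can move to 1, which is L ⇒ W
n=10: can move to 2, which is L ⇒ W
n=11: can move to 3, which is L ⇒ W
n=12: moves to 8(W), 4(W); every one is W ⇒ L
n=13: moves to 9(W), 5(W); every one is W ⇒ L
n=14: moves to 10(W), 6(W); every one is W ⇒ L
n=15: moves to 11(W), 7(W); every one is W ⇒ L
n=16: can move to 12, which is L ⇒ W
n=17: can move to 13, which is L ⇒ W
n=18: can move to 14, which is L ⇒ W
n=19: can move to 15, which is L ⇒ W
n=20: can move to 12, which is L ⇒ W
n=21: can move to 13, which is L ⇒ W
n=22: can move to 14, which is L ⇒ W
n=23: can move to 15, which is L ⇒ W
n=24: moves to 20(W), 16(W); every one is W ⇒ L
n=25: moves to 21(W), 17(W); every one is W ⇒ L
n=26: moves to 22(W), 18(W); every one is W ⇒ L
n=27: moves to 23(W), 19(W); every one is W ⇒ L
n=28: can move to 24, which is L ⇒ W
n=29: can move to 25, which is L ⇒ W
n=30: can move to 26, which is L ⇒ W
n=31: can move to 27, which is L ⇒ W
n=32: can move to 24, which is L ⇒ W
n=33: can move to 25, which is L ⇒ W
n=34: can move to 26, which is L ⇒ W
n=35: can move to 27, which is L ⇒ W
L entries with 0 ≤ n ≤ 35: n = 0, 1, 2, 3, 12, 13, 14, 15, 24, 25, 26, 27; that makes 12.

12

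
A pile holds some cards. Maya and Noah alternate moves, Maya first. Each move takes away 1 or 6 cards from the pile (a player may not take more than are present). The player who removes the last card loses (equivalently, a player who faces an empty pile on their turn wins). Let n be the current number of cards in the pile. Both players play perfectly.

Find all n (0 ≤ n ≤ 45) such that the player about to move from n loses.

Use the standard recursion: the mover wins at a terminal position; elsewhere, the mover wins exactly when some move hands the opponent an L position.
n=0: no move; the opponent has just taken the last card and therefore loses → W
n=1: L (sole option 0(W) is W)
n=2: W (go to 1, an L position)
n=3: L (sole option 2(W) is W)
n=4: W (go to 3, an L position)
n=5: L (sole option 4(W) is W)
n=6: W (go to 5, an L position)
n=7: W (go to 1, an L position)
n=8: L (options 7(W), 2(W) are all W)
n=9: W (go to 8, an L position)
n=10: L (options 9(W), 4(W) are all W)
n=11: W (go to 10, an L position)
n=12: L (options 11(W), 6(W) are all W)
n=13: W (go to 12, an L position)
n=14: W (go to 8, an L position)
n=15: L (options 14(W), 9(W) are all W)
n=16: W (go to 15, an L position)
n=17: L (options 16(W), 11(W) are all W)
n=18: W (go to 17, an L position)
n=19: L (options 18(W), 13(W) are all W)
n=20: W (go to 19, an L position)
n=21: W (go to 15, an L position)
n=22: L (options 21(W), 16(W) are all W)
n=23: W (go to 22, an L position)
n=24: L (options 23(W), 18(W) are all W)
n=25: W (go to 24, an L position)
n=26: L (options 25(W), 20(W) are all W)
n=27: W (go to 26, an L position)
n=28: W (go to 22, an L position)
n=29: L (options 28(W), 23(W) are all W)
n=30: W (go to 29, an L position)
n=31: L (options 30(W), 25(W) are all W)
n=32: W (go to 31, an L position)
n=33: L (options 32(W), 27(W) are all W)
n=34: W (go to 33, an L position)
n=35: W (go to 29, an L position)
n=36: L (options 35(W), 30(W) are all W)
n=37: W (go to 36, an L position)
n=38: L (options 37(W), 32(W) are all W)
n=39: W (go to 38, an L position)
n=40: L (options 39(W), 34(W) are all W)
n=41: W (go to 40, an L position)
n=42: W (go to 36, an L position)
n=43: L (options 42(W), 37(W) are all W)
n=44: W (go to 43, an L position)
n=45: L (options 44(W), 39(W) are all W)
The losing starting values of n are exactly the entries labelled L in this table (20 of them).

1, 3, 5, 8, 10, 12, 15, 17, 19, 22, 24, 26, 29, 31, 33, 36, 38, 40, 43, 45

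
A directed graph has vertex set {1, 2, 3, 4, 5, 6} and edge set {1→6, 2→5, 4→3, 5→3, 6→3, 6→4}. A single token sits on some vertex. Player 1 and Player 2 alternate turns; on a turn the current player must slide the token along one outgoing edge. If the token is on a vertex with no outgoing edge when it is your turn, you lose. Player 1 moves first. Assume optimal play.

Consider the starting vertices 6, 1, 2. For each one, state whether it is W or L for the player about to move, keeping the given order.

6: W, 1: L, 2: L

Compute win/loss labels from the base case upward. A position with no move is L. Any other position is W if it can reach an L in one move, else L.
Every edge goes from a vertex to one that appears earlier in the order 3, 4, 6, 5, 2, 1, so processing vertices in that order labels each vertex after all of its successors.
3: no outgoing edge → L
4: W (go to 3, an L position)
6: W (go to 3, an L position)
5: W (go to 3, an L position)
2: L (sole option 5(W) is W)
1: L (sole option 6(W) is W)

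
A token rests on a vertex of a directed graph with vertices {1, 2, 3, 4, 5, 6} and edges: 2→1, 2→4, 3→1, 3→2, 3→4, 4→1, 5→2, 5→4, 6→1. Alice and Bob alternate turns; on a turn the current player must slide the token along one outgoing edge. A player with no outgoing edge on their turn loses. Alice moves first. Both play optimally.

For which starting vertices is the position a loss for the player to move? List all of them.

Work bottom-up. With no move the player to move loses. Otherwise the position is W if at least one move leads to an L position for the opponent, and L if every move leads to a W.
Every edge goes from a vertex to one that appears earlier in the order 1, 4, 6, 2, 3, 5, so processing vertices in that order labels each vertex after all of its successors.
1: no outgoing edge → L
4: reaches L-position 1 → W
6: reaches L-position 1 → W
2: reaches L-position 1 → W
3: reaches L-position 1 → W
5: only reaches 2(W), 4(W), all W → L
Reading off the rows marked L gives the requested list; there are 2 such vertices.

1, 5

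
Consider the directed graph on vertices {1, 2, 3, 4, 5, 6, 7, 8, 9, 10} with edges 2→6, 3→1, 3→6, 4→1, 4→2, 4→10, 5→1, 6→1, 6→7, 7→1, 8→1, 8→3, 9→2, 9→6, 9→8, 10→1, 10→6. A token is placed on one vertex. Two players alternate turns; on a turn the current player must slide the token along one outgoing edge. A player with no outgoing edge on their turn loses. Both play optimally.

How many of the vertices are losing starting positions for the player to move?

2

Compute win/loss labels from the base case upward. A position with no move is L. Any other position is W if it can reach an L in one move, else L.
Every edge goes from a vertex to one that appears earlier in the order 1, 7, 6, 2, 3, 10, 4, 8, 9, 5, so processing vertices in that order labels each vertex after all of its successors.
1: no outgoing edge → L
7: reaches L-position 1 → W
6: reaches L-position 1 → W
2: only reaches 6(W), which is W → L
3: reaches L-position 1 → W
10: reaches L-position 1 → W
4: reaches L-position 2 → W
8: reaches L-position 1 → W
9: reaches L-position 2 → W
5: reaches L-position 1 → W
The L vertices are 1, 2; that is 2 in all.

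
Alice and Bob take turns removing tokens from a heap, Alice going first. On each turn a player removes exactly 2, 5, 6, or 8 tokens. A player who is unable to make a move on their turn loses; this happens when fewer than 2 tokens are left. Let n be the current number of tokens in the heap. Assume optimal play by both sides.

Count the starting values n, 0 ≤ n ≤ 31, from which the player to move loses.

Positions with no move are L. A position that does have a move is losing for the player to move precisely when every available move leads to a winning position for the opponent. Fill in the labels:
n=0: no move → L
n=1: no move → L
n=2: →0(L), so W
n=3: →1(L), so W
n=4: →2(W) only, which is W, so L
n=5: →0(L), so W
n=6: →4(L), so W
n=7: →1(L), so W
n=8: →0(L), so W
n=9: →4(L), so W
n=10: →4(L), so W
n=11: →9(W), 6(W), 5(W), 3(W) — all W, so L
n=12: →4(L), so W
n=13: →11(L), so W
n=14: →12(W), 9(W), 8(W), 6(W) — all W, so L
n=15: →13(W), 10(W), 9(W), 7(W) — all W, so L
n=16: →14(L), so W
n=17: →15(L), so W
n=18: →16(W), 13(W), 12(W), 10(W) — all W, so L
n=19: →14(L), so W
n=20: →18(L), so W
n=21: →15(L), so W
n=22: →14(L), so W
n=23: →18(L), so W
n=24: →18(L), so W
n=25: →23(W), 20(W), 19(W), 17(W) — all W, so L
n=26: →18(L), so W
n=27: →25(L), so W
n=28: →26(W), 23(W), 22(W), 20(W) — all W, so L
n=29: →27(W), 24(W), 23(W), 21(W) — all W, so L
n=30: →28(L), so W
n=31: →29(L), so W
L entries with 0 ≤ n ≤ 31: n = 0, 1, 4, 11, 14, 15, 18, 25, 28, 29; that makes 10.

10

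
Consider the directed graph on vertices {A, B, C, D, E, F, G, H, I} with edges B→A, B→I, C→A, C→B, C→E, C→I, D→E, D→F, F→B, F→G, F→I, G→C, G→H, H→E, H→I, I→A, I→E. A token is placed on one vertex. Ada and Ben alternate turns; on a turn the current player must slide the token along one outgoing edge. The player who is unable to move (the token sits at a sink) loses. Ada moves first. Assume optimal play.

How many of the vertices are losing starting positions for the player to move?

3

Classify positions by backward induction: terminal positions (no move available) are L. From any other position, the mover wins iff some move reaches an L.
Every edge goes from a vertex to one that appears earlier in the order A, E, I, B, C, H, G, F, D, so processing vertices in that order labels each vertex after all of its successors.
A: no outgoing edge → L
E: no outgoing edge → L
I: can move to E, which is L ⇒ W
B: can move to A, which is L ⇒ W
C: can move to E, which is L ⇒ W
H: can move to E, which is L ⇒ W
G: moves to H(W), C(W); every one is W ⇒ L
F: can move to G, which is L ⇒ W
D: can move to E, which is L ⇒ W
The L vertices are A, E, G; that is 3 in all.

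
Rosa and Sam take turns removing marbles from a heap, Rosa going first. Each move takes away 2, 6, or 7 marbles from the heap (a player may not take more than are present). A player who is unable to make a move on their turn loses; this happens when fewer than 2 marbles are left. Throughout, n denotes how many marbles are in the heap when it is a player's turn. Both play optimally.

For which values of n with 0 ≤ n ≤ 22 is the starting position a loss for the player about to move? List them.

Work bottom-up. With no move the player to move loses. Otherwise the position is W if at least one move leads to an L position for the opponent, and L if every move leads to a W.
n=0: no move → L
n=1: no move → L
n=2: →0(L), so W
n=3: →1(L), so W
n=4: →2(W) only, which is W, so L
n=5: →3(W) only, which is W, so L
n=6: →4(L), so W
n=7: →5(L), so W
n=8: →1(L), so W
n=9: →7(W), 3(W), 2(W) — all W, so L
n=10: →4(L), so W
n=11: →9(L), so W
n=12: →5(L), so W
n=13: →11(W), 7(W), 6(W) — all W, so L
n=14: →12(W), 8(W), 7(W) — all W, so L
n=15: →13(L), so W
n=16: →14(L), so W
n=17: →15(W), 11(W), 10(W) — all W, so L
n=18: →16(W), 12(W), 11(W) — all W, so L
n=19: →17(L), so W
n=20: →18(L), so W
n=21: →14(L), so W
n=22: →20(W), 16(W), 15(W) — all W, so L
Reading off the rows marked L gives the requested list; there are 10 such values of n.

0, 1, 4, 5, 9, 13, 14, 17, 18, 22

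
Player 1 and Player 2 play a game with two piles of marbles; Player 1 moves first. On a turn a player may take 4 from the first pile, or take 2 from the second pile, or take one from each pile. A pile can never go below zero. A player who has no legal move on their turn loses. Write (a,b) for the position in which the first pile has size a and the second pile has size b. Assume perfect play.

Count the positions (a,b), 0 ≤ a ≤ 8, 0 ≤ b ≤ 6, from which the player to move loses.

28

Build the W/L table. Terminal = L. A non-terminal position is W if it has a move to some L; otherwise it is L.
Every move lowers a or b (never raises either), so fill the grid row by row in increasing a, and left to right within a row: each cell's successors are then already labelled.
      b=0  b=1  b=2  b=3  b=4  b=5  b=6
a=0:    L    L    W    W    L    L    W
a=1:    L    W    W    L    L    W    W
a=2:    L    W    W    L    W    W    L
a=3:    L    W    W    L    W    W    L
a=4:    W    W    L    L    W    W    L
a=5:    W    L    L    W    W    L    L
a=6:    W    L    W    W    L    L    W
a=7:    W    L    W    W    L    W    W
a=8:    L    L    W    W    L    W    W
Cells with no legal move (terminal, hence L): (0,0), (0,1), (1,0), (2,0), (3,0).
The remaining L cells, each justified by listing all of its moves:
(0,4): only reaches (0,2)(W), which is W → L
(0,5): only reaches (0,3)(W), which is W → L
(1,3): only reaches (1,1)(W), (0,2)(W), all W → L
(1,4): only reaches (1,2)(W), (0,3)(W), all W → L
(2,3): only reaches (2,1)(W), (1,2)(W), all W → L
(2,6): only reaches (2,4)(W), (1,5)(W), all W → L
(3,3): only reaches (3,1)(W), (2,2)(W), all W → L
(3,6): only reaches (3,4)(W), (2,5)(W), all W → L
(4,2): only reaches (0,2)(W), (4,0)(W), (3,1)(W), all W → L
(4,3): only reaches (0,3)(W), (4,1)(W), (3,2)(W), all W → L
(4,6): only reaches (0,6)(W), (4,4)(W), (3,5)(W), all W → L
(5,1): only reaches (1,1)(W), (4,0)(W), all W → L
(5,2): only reaches (1,2)(W), (5,0)(W), (4,1)(W), all W → L
(5,5): only reaches (1,5)(W), (5,3)(W), (4,4)(W), all W → L
(5,6): only reaches (1,6)(W), (5,4)(W), (4,5)(W), all W → L
(6,1): only reaches (2,1)(W), (5,0)(W), all W → L
(6,4): only reaches (2,4)(W), (6,2)(W), (5,3)(W), all W → L
(6,5): only reaches (2,5)(W), (6,3)(W), (5,4)(W), all W → L
(7,1): only reaches (3,1)(W), (6,0)(W), all W → L
(7,4): only reaches (3,4)(W), (7,2)(W), (6,3)(W), all W → L
(8,0): only reaches (4,0)(W), which is W → L
(8,1): only reaches (4,1)(W), (7,0)(W), all W → L
(8,4): only reaches (4,4)(W), (8,2)(W), (7,3)(W), all W → L
Every other cell has at least one move into one of the L cells above, so it is W.
L cells per row: a=0: 4, a=1: 3, a=2: 3, a=3: 3, a=4: 3, a=5: 4, a=6: 3, a=7: 2, a=8: 3; total 28.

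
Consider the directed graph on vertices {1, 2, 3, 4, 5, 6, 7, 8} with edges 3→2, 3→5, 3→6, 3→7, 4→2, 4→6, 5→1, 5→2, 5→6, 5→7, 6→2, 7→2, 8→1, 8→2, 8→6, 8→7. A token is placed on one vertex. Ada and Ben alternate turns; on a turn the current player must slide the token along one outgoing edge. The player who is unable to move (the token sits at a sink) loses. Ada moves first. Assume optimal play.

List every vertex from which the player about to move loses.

1, 2

Positions with no move are L. A position that does have a move is losing for the player to move precisely when every available move leads to a winning position for the opponent. Fill in the labels:
Every edge goes from a vertex to one that appears earlier in the order 2, 1, 6, 7, 5, 4, 8, 3, so processing vertices in that order labels each vertex after all of its successors.
2: no outgoing edge → L
1: no outgoing edge → L
6: reaches L-position 2 → W
7: reaches L-position 2 → W
5: reaches L-position 1 → W
4: reaches L-position 2 → W
8: reaches L-position 1 → W
3: reaches L-position 2 → W
The losing starting vertices are exactly the entries labelled L in this table (2 of them).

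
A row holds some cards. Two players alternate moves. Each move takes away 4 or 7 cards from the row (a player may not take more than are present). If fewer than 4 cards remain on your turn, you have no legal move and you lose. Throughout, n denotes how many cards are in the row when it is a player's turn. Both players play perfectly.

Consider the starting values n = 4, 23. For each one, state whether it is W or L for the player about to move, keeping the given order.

4: W, 23: L

Use the standard recursion: the mover loses at a terminal position; elsewhere, the mover wins exactly when some move hands the opponent an L position.
n=0: no move → L
n=1: no move → L
n=2: no move → L
n=3: no move → L
n=4: reaches L-position 0 → W
n=5: reaches L-position 1 → W
n=6: reaches L-position 2 → W
n=7: reaches L-position 3 → W
n=8: reaches L-position 1 → W
n=9: reaches L-position 2 → W
n=10: reaches L-position 3 → W
n=11: only reaches 7(W), 4(W), all W → L
n=12: only reaches 8(W), 5(W), all W → L
n=13: only reaches 9(W), 6(W), all W → L
n=14: only reaches 10(W), 7(W), all W → L
n=15: reaches L-position 11 → W
n=16: reaches L-position 12 → W
n=17: reaches L-position 13 → W
n=18: reaches L-position 14 → W
n=19: reaches L-position 12 → W
n=20: reaches L-position 13 → W
n=21: reaches L-position 14 → W
n=22: only reaches 18(W), 15(W), all W → L
n=23: only reaches 19(W), 16(W), all W → L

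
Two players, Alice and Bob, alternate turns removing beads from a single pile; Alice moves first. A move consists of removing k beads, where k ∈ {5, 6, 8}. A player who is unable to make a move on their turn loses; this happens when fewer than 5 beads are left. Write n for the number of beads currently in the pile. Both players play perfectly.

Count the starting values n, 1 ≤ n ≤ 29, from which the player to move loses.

13

Compute win/loss labels from the base case upward. A position with no move is L. Any other position is W if it can reach an L in one move, else L.
n=0: no move → L
n=1: no move → L
n=2: no move → L
n=3: no move → L
n=4: no move → L
n=5: reaches L-position 0 → W
n=6: reaches L-position 1 → W
n=7: reaches L-position 2 → W
n=8: reaches L-position 3 → W
n=9: reaches L-position 4 → W
n=10: reaches L-position 4 → W
n=11: reaches L-position 3 → W
n=12: reaches L-position 4 → W
n=13: only reaches 8(W), 7(W), 5(W), all W → L
n=14: only reaches 9(W), 8(W), 6(W), all W → L
n=15: only reaches 10(W), 9(W), 7(W), all W → L
n=16: only reaches 11(W), 10(W), 8(W), all W → L
n=17: only reaches 12(W), 11(W), 9(W), all W → L
n=18: reaches L-position 13 → W
n=19: reaches L-position 14 → W
n=20: reaches L-position 15 → W
n=21: reaches L-position 16 → W
n=22: reaches L-position 17 → W
n=23: reaches L-position 17 → W
n=24: reaches L-position 16 → W
n=25: reaches L-position 17 → W
n=26: only reaches 21(W), 20(W), 18(W), all W → L
n=27: only reaches 22(W), 21(W), 19(W), all W → L
n=28: only reaches 23(W), 22(W), 20(W), all W → L
n=29: only reaches 24(W), 23(W), 21(W), all W → L
L entries with 1 ≤ n ≤ 29 (n=0 is outside the asked range and is not counted): n = 1, 2, 3, 4, 13, 14, 15, 16, 17, 26, 27, 28, 29; that makes 13.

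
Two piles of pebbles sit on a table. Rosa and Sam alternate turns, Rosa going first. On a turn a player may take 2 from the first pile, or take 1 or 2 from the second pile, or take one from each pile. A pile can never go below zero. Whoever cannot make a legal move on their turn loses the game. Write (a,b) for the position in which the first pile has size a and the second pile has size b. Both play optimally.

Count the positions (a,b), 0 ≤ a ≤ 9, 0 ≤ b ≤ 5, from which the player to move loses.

20

Label each position W (a win for the player to move) or L (a loss). A position with no legal move is L; any other position is W exactly when some move reaches an L, and L when every move reaches a W.
Every move lowers a or b (never raises either), so fill the grid row by row in increasing a, and left to right within a row: each cell's successors are then already labelled.
      b=0  b=1  b=2  b=3  b=4  b=5
a=0:    L    W    W    L    W    W
a=1:    L    W    W    L    W    W
a=2:    W    W    L    W    W    L
a=3:    W    L    W    W    L    W
a=4:    L    W    W    L    W    W
a=5:    L    W    W    L    W    W
a=6:    W    W    L    W    W    L
a=7:    W    L    W    W    L    W
a=8:    L    W    W    L    W    W
a=9:    L    W    W    L    W    W
Cells with no legal move (terminal, hence L): (0,0), (1,0).
The remaining L cells, each justified by listing all of its moves:
(0,3): L (options (0,2)(W), (0,1)(W) are all W)
(1,3): L (options (1,2)(W), (1,1)(W), (0,2)(W) are all W)
(2,2): L (options (0,2)(W), (2,1)(W), (2,0)(W), (1,1)(W) are all W)
(2,5): L (options (0,5)(W), (2,4)(W), (2,3)(W), (1,4)(W) are all W)
(3,1): L (options (1,1)(W), (3,0)(W), (2,0)(W) are all W)
(3,4): L (options (1,4)(W), (3,3)(W), (3,2)(W), (2,3)(W) are all W)
(4,0): L (sole option (2,0)(W) is W)
(4,3): L (options (2,3)(W), (4,2)(W), (4,1)(W), (3,2)(W) are all W)
(5,0): L (sole option (3,0)(W) is W)
(5,3): L (options (3,3)(W), (5,2)(W), (5,1)(W), (4,2)(W) are all W)
(6,2): L (options (4,2)(W), (6,1)(W), (6,0)(W), (5,1)(W) are all W)
(6,5): L (options (4,5)(W), (6,4)(W), (6,3)(W), (5,4)(W) are all W)
(7,1): L (options (5,1)(W), (7,0)(W), (6,0)(W) are all W)
(7,4): L (options (5,4)(W), (7,3)(W), (7,2)(W), (6,3)(W) are all W)
(8,0): L (sole option (6,0)(W) is W)
(8,3): L (options (6,3)(W), (8,2)(W), (8,1)(W), (7,2)(W) are all W)
(9,0): L (sole option (7,0)(W) is W)
(9,3): L (options (7,3)(W), (9,2)(W), (9,1)(W), (8,2)(W) are all W)
Every other cell has at least one move into one of the L cells above, so it is W.
L cells per row: a=0: 2, a=1: 2, a=2: 2, a=3: 2, a=4: 2, a=5: 2, a=6: 2, a=7: 2, a=8: 2, a=9: 2; total 20.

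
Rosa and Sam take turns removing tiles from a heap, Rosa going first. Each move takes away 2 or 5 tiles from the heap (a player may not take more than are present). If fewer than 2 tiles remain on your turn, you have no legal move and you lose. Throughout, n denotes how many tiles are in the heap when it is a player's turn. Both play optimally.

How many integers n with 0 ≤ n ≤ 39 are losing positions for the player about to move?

18

Positions with no move are L. A position that does have a move is losing for the player to move precisely when every available move leads to a winning position for the opponent. Fill in the labels:
n=0: no move → L
n=1: no move → L
n=2: reaches L-position 0 → W
n=3: reaches L-position 1 → W
n=4: only reaches 2(W), which is W → L
n=5: reaches L-position 0 → W
n=6: reaches L-position 4 → W
n=7: only reaches 5(W), 2(W), all W → L
n=8: only reaches 6(W), 3(W), all W → L
n=9: reaches L-position 7 → W
n=10: reaches L-position 8 → W
n=11: only reaches 9(W), 6(W), all W → L
n=12: reaches L-position 7 → W
n=13: reaches L-position 11 → W
n=14: only reaches 12(W), 9(W), all W → L
n=15: only reaches 13(W), 10(W), all W → L
n=16: reaches L-position 14 → W
n=17: reaches L-position 15 → W
n=18: only reaches 16(W), 13(W), all W → L
n=19: reaches L-position 14 → W
n=20: reaches L-position 18 → W
n=21: only reaches 19(W), 16(W), all W → L
n=22: only reaches 20(W), 17(W), all W → L
n=23: reaches L-position 21 → W
n=24: reaches L-position 22 → W
n=25: only reaches 23(W), 20(W), all W → L
n=26: reaches L-position 21 → W
n=27: reaches L-position 25 → W
n=28: only reaches 26(W), 23(W), all W → L
n=29: only reaches 27(W), 24(W), all W → L
n=30: reaches L-position 28 → W
n=31: reaches L-position 29 → W
n=32: only reaches 30(W), 27(W), all W → L
n=33: reaches L-position 28 → W
n=34: reaches L-position 32 → W
n=35: only reaches 33(W), 30(W), all W → L
n=36: only reaches 34(W), 31(W), all W → L
n=37: reaches L-position 35 → W
n=38: reaches L-position 36 → W
n=39: only reaches 37(W), 34(W), all W → L
L entries with 0 ≤ n ≤ 39: n = 0, 1, 4, 7, 8, 11, 14, 15, 18, 21, 22, 25, 28, 29, 32, 35, 36, 39; that makes 18.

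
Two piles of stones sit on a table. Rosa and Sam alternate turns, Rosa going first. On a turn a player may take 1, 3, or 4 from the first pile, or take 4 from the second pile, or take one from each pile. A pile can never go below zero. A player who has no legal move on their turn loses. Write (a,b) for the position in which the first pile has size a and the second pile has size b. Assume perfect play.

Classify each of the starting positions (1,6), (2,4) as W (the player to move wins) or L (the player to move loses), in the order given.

Label each position W (a win for the player to move) or L (a loss). A position with no legal move is L; any other position is W exactly when some move reaches an L, and L when every move reaches a W.
No move ever increases a pile, so every position that can arise here has a ≤ 2 and b ≤ 6; it is enough to label the cells with 0 ≤ a ≤ 2 and 0 ≤ b ≤ 6.
Every move lowers a or b (never raises either), so fill the grid row by row in increasing a, and left to right within a row: each cell's successors are then already labelled.
      b=0  b=1  b=2  b=3  b=4  b=5  b=6
a=0:    L    L    L    L    W    W    W
a=1:    W    W    W    W    W    L    L
a=2:    L    L    L    L    W    W    W
Cells with no legal move (terminal, hence L): (0,0), (0,1), (0,2), (0,3).
The remaining L cells, each justified by listing all of its moves:
(1,5): →(0,5)(W), (1,1)(W), (0,4)(W) — all W, so L
(1,6): →(0,6)(W), (1,2)(W), (0,5)(W) — all W, so L
(2,0): →(1,0)(W) only, which is W, so L
(2,1): →(1,1)(W), (1,0)(W) — all W, so L
(2,2): →(1,2)(W), (1,1)(W) — all W, so L
(2,3): →(1,3)(W), (1,2)(W) — all W, so L
Every other cell has at least one move into one of the L cells above, so it is W.
(1,6): one of the L cells justified above, so L
(2,4): the move to (2,0) reaches an L cell, so W

(1,6): L, (2,4): W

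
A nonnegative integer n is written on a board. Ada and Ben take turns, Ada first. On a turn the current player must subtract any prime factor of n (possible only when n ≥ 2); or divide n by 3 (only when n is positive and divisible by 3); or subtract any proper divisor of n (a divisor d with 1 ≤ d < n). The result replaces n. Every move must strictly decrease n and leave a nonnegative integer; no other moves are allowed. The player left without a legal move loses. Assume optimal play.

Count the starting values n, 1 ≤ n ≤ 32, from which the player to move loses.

7

Positions with no move are L. A position that does have a move is losing for the player to move precisely when every available move leads to a winning position for the opponent. Fill in the labels:
n=0: no move → L
n=1: no move → L
n=2: →0(L), so W
n=3: →0(L), so W
n=4: →2(W), 3(W) — all W, so L
n=5: →0(L), so W
n=6: →4(L), so W
n=7: →0(L), so W
n=8: →4(L), so W
n=9: →3(W), 6(W), 8(W) — all W, so L
n=10: →9(L), so W
n=11: →0(L), so W
n=12: →4(L), so W
n=13: →0(L), so W
n=14: →7(W), 12(W), 13(W) — all W, so L
n=15: →14(L), so W
n=16: →14(L), so W
n=17: →0(L), so W
n=18: →9(L), so W
n=19: →0(L), so W
n=20: →10(W), 15(W), 16(W), 18(W), 19(W) — all W, so L
n=21: →14(L), so W
n=22: →20(L), so W
n=23: →0(L), so W
n=24: →20(L), so W
n=25: →20(L), so W
n=26: →13(W), 24(W), 25(W) — all W, so L
n=27: →9(L), so W
n=28: →14(L), so W
n=29: →0(L), so W
n=30: →20(L), so W
n=31: →0(L), so W
n=32: →16(W), 24(W), 28(W), 30(W), 31(W) — all W, so L
L entries with 1 ≤ n ≤ 32 (n=0 is outside the asked range and is not counted): n = 1, 4, 9, 14, 20, 26, 32; that makes 7.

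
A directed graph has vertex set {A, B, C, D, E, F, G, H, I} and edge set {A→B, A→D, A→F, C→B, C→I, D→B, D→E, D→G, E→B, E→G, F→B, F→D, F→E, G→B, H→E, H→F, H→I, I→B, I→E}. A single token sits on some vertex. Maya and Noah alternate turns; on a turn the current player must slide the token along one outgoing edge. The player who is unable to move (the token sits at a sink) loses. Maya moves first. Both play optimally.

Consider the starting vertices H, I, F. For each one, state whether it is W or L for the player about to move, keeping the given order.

Build the W/L table. Terminal = L. A non-terminal position is W if it has a move to some L; otherwise it is L.
Every edge goes from a vertex to one that appears earlier in the order B, G, E, D, F, I, C, H, A, so processing vertices in that order labels each vertex after all of its successors.
B: no outgoing edge → L
G: reaches L-position B → W
E: reaches L-position B → W
D: reaches L-position B → W
F: reaches L-position B → W
I: reaches L-position B → W
C: reaches L-position B → W
H: only reaches I(W), F(W), E(W), all W → L
A: reaches L-position B → W

H: L, I: W, F: W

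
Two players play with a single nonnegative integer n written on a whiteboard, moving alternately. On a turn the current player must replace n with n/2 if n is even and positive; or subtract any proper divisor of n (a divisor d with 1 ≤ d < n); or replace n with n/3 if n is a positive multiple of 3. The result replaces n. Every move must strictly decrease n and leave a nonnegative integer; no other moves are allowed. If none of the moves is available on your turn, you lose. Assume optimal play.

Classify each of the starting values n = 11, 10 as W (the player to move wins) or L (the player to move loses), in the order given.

Classify positions by backward induction: terminal positions (no move available) are L. From any other position, the mover wins iff some move reaches an L.
n=0: no move → L
n=1: no move → L
n=2: can move to 1, which is L ⇒ W
n=3: can move to 1, which is L ⇒ W
n=4: moves to 2(W), 3(W); every one is W ⇒ L
n=5: can move to 4, which is L ⇒ W
n=6: can move to 4, which is L ⇒ W
n=7: the only move is to 6(W), a W ⇒ L
n=8: can move to 4, which is L ⇒ W
n=9: moves to 3(W), 6(W), 8(W); every one is W ⇒ L
n=10: can move to 9, which is L ⇒ W
n=11: the only move is to 10(W), a W ⇒ L

11: L, 10: W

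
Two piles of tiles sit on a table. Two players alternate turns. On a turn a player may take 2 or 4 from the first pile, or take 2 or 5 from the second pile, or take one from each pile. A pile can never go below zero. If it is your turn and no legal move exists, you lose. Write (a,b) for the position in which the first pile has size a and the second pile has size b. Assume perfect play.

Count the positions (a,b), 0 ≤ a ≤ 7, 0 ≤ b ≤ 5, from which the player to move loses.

18

Use the standard recursion: the mover loses at a terminal position; elsewhere, the mover wins exactly when some move hands the opponent an L position.
Every move lowers a or b (never raises either), so fill the grid row by row in increasing a, and left to right within a row: each cell's successors are then already labelled.
      b=0  b=1  b=2  b=3  b=4  b=5
a=0:    L    L    W    W    L    W
a=1:    L    W    W    L    L    W
a=2:    W    W    L    L    W    W
a=3:    W    L    L    W    W    L
a=4:    W    W    W    W    W    L
a=5:    W    W    W    W    W    W
a=6:    L    L    W    W    L    W
a=7:    L    W    W    L    L    W
Cells with no legal move (terminal, hence L): (0,0), (0,1), (1,0).
The remaining L cells, each justified by listing all of its moves:
(0,4): L (sole option (0,2)(W) is W)
(1,3): L (options (1,1)(W), (0,2)(W) are all W)
(1,4): L (options (1,2)(W), (0,3)(W) are all W)
(2,2): L (options (0,2)(W), (2,0)(W), (1,1)(W) are all W)
(2,3): L (options (0,3)(W), (2,1)(W), (1,2)(W) are all W)
(3,1): L (options (1,1)(W), (2,0)(W) are all W)
(3,2): L (options (1,2)(W), (3,0)(W), (2,1)(W) are all W)
(3,5): L (options (1,5)(W), (3,3)(W), (3,0)(W), (2,4)(W) are all W)
(4,5): L (options (2,5)(W), (0,5)(W), (4,3)(W), (4,0)(W), (3,4)(W) are all W)
(6,0): L (options (4,0)(W), (2,0)(W) are all W)
(6,1): L (options (4,1)(W), (2,1)(W), (5,0)(W) are all W)
(6,4): L (options (4,4)(W), (2,4)(W), (6,2)(W), (5,3)(W) are all W)
(7,0): L (options (5,0)(W), (3,0)(W) are all W)
(7,3): L (options (5,3)(W), (3,3)(W), (7,1)(W), (6,2)(W) are all W)
(7,4): L (options (5,4)(W), (3,4)(W), (7,2)(W), (6,3)(W) are all W)
Every other cell has at least one move into one of the L cells above, so it is W.
L cells per row: a=0: 3, a=1: 3, a=2: 2, a=3: 3, a=4: 1, a=5: 0, a=6: 3, a=7: 3; total 18.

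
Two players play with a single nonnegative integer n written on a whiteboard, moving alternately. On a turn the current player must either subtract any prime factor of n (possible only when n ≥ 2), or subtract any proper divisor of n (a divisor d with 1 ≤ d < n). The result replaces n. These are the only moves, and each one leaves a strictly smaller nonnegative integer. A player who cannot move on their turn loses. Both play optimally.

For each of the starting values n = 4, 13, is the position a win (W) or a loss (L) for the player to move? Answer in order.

Label each position W (a win for the player to move) or L (a loss). A position with no legal move is L; any other position is W exactly when some move reaches an L, and L when every move reaches a W.
n=0: no move → L
n=1: no move → L
n=2: can move to 0, which is L ⇒ W
n=3: can move to 0, which is L ⇒ W
n=4: moves to 2(W), 3(W); every one is W ⇒ L
n=5: can move to 0, which is L ⇒ W
n=6: can move to 4, which is L ⇒ W
n=7: can move to 0, which is L ⇒ W
n=8: can move to 4, which is L ⇒ W
n=9: moves to 6(W), 8(W); every one is W ⇒ L
n=10: can move to 9, which is L ⇒ W
n=11: can move to 0, which is L ⇒ W
n=12: can move to 9, which is L ⇒ W
n=13: can move to 0, which is L ⇒ W

4: L, 13: W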